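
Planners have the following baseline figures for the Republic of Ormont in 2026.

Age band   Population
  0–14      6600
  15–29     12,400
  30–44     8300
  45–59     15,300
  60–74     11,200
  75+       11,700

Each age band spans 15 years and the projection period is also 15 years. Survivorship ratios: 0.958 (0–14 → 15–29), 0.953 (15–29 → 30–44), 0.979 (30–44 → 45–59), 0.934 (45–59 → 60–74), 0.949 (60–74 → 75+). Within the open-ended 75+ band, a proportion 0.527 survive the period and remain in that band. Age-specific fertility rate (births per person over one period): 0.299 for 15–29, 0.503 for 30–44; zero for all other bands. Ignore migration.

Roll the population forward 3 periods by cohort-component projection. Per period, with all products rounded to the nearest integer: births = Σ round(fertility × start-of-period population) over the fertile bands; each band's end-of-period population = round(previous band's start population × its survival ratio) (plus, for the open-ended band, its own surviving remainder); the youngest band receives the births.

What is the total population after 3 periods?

Call the groups 1 to 6, youngest first.
After projecting period 1:
Births: 12400 × 0.299 = 3708  |  8300 × 0.503 = 4175 → 7883
Group 2: 6600 × 0.958 = 6323
Group 3: 12400 × 0.953 = 11817
Group 4: 8300 × 0.979 = 8126
Group 5: 15300 × 0.934 = 14290
Group 6: 11200 × 0.949 + 11700 × 0.527 = 10629 + 6166 = 16795
Giving 7883 / 6323 / 11817 / 8126 / 14290 / 16795.
After projecting period 2:
Births: 6323 × 0.299 = 1891  |  11817 × 0.503 = 5944 → 7835
Group 2: 7883 × 0.958 = 7552
Group 3: 6323 × 0.953 = 6026
Group 4: 11817 × 0.979 = 11569
Group 5: 8126 × 0.934 = 7590
Group 6: 14290 × 0.949 + 16795 × 0.527 = 13561 + 8851 = 22412
Giving 7835 / 7552 / 6026 / 11569 / 7590 / 22412.
After projecting period 3:
Births: 7552 × 0.299 = 2258  |  6026 × 0.503 = 3031 → 5289
Group 2: 7835 × 0.958 = 7506
Group 3: 7552 × 0.953 = 7197
Group 4: 6026 × 0.979 = 5899
Group 5: 11569 × 0.934 = 10805
Group 6: 7590 × 0.949 + 22412 × 0.527 = 7203 + 11811 = 19014
Giving 5289 / 7506 / 7197 / 5899 / 10805 / 19014.
Total after period 3: 5289 + 7506 + 7197 + 5899 + 10805 + 19014 = 55710

55710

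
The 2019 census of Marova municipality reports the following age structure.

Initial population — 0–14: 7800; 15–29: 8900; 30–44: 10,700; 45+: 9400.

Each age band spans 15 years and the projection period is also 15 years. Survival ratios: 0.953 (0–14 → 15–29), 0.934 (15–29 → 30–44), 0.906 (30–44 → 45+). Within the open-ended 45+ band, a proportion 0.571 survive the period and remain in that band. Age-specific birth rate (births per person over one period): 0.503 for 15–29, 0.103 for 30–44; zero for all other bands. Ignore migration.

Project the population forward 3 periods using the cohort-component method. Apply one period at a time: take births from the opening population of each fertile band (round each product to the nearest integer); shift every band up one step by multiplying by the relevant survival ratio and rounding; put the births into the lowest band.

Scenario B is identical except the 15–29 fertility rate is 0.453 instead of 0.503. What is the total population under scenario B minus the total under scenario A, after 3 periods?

(Bands numbered youngest = 1 to oldest = 4.)
Period 1:
Births: 8900 * 0.503 = 4477, 10700 * 0.103 = 1102 — total 5579
Band 2: 7800 * 0.953 = 7433
Band 3: 8900 * 0.934 = 8313
Band 4: 10700 * 0.906 + 9400 * 0.571 = 9694 + 5367 = 15061
Population now: 0–14=5579, 15–29=7433, 30–44=8313, 45+=15061
Period 2:
Births: 7433 * 0.503 = 3739, 8313 * 0.103 = 856 — total 4595
Band 2: 5579 * 0.953 = 5317
Band 3: 7433 * 0.934 = 6942
Band 4: 8313 * 0.906 + 15061 * 0.571 = 7532 + 8600 = 16132
Population now: 0–14=4595, 15–29=5317, 30–44=6942, 45+=16132
Period 3:
Births: 5317 * 0.503 = 2674, 6942 * 0.103 = 715 — total 3389
Band 2: 4595 * 0.953 = 4379
Band 3: 5317 * 0.934 = 4966
Band 4: 6942 * 0.906 + 16132 * 0.571 = 6289 + 9211 = 15500
Population now: 0–14=3389, 15–29=4379, 30–44=4966, 45+=15500
Scenario A total after 3 periods: 28234
Scenario B projection —
Period 1:
Births: 8900 * 0.453 = 4032, 10700 * 0.103 = 1102 — total 5134
Band 2: 7800 * 0.953 = 7433
Band 3: 8900 * 0.934 = 8313
Band 4: 10700 * 0.906 + 9400 * 0.571 = 9694 + 5367 = 15061
Population now: 0–14=5134, 15–29=7433, 30–44=8313, 45+=15061
Period 2:
Births: 7433 * 0.453 = 3367, 8313 * 0.103 = 856 — total 4223
Band 2: 5134 * 0.953 = 4893
Band 3: 7433 * 0.934 = 6942
Band 4: 8313 * 0.906 + 15061 * 0.571 = 7532 + 8600 = 16132
Population now: 0–14=4223, 15–29=4893, 30–44=6942, 45+=16132
Period 3:
Births: 4893 * 0.453 = 2217, 6942 * 0.103 = 715 — total 2932
Band 2: 4223 * 0.953 = 4025
Band 3: 4893 * 0.934 = 4570
Band 4: 6942 * 0.906 + 16132 * 0.571 = 6289 + 9211 = 15500
Population now: 0–14=2932, 15–29=4025, 30–44=4570, 45+=15500
Scenario B total after 3 periods: 27027
Difference B − A = 27027 − 28234 = -1207

-1207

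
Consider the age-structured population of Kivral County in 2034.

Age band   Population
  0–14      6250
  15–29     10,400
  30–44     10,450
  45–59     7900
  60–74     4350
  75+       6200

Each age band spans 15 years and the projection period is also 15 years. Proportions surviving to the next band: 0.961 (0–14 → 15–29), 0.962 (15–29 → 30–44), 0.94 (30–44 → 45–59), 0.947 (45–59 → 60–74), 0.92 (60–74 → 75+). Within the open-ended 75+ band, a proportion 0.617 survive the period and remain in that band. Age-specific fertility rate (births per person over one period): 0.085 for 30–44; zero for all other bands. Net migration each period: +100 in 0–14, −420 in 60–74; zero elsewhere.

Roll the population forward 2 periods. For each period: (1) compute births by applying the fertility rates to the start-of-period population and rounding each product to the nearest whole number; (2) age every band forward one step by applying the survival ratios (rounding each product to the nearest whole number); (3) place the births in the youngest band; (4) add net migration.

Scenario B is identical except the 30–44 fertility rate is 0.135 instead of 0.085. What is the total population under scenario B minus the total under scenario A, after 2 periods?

— Period 1 —
Births: 10450 * 0.085 = 888
15–29: 6250 * 0.961 = 6006
30–44: 10400 * 0.962 = 10005
45–59: 10450 * 0.94 = 9823
60–74: 7900 * 0.947 = 7481
75+: 4350 * 0.92 + 6200 * 0.617 = 4002 + 3825 = 7827
Net migration: 0–14 + 100 → 988; 60–74 − 420 → 7061
Giving 988 / 6006 / 10005 / 9823 / 7061 / 7827.
— Period 2 —
Births: 10005 * 0.085 = 850
15–29: 988 * 0.961 = 949
30–44: 6006 * 0.962 = 5778
45–59: 10005 * 0.94 = 9405
60–74: 9823 * 0.947 = 9302
75+: 7061 * 0.92 + 7827 * 0.617 = 6496 + 4829 = 11325
Net migration: 0–14 + 100 → 950; 60–74 − 420 → 8882
Giving 950 / 949 / 5778 / 9405 / 8882 / 11325.
Scenario A total after 2 periods: 37289
Scenario B projection —
— Period 1 —
Births: 10450 * 0.135 = 1411
15–29: 6250 * 0.961 = 6006
30–44: 10400 * 0.962 = 10005
45–59: 10450 * 0.94 = 9823
60–74: 7900 * 0.947 = 7481
75+: 4350 * 0.92 + 6200 * 0.617 = 4002 + 3825 = 7827
Net migration: 0–14 + 100 → 1511; 60–74 − 420 → 7061
Giving 1511 / 6006 / 10005 / 9823 / 7061 / 7827.
— Period 2 —
Births: 10005 * 0.135 = 1351
15–29: 1511 * 0.961 = 1452
30–44: 6006 * 0.962 = 5778
45–59: 10005 * 0.94 = 9405
60–74: 9823 * 0.947 = 9302
75+: 7061 * 0.92 + 7827 * 0.617 = 6496 + 4829 = 11325
Net migration: 0–14 + 100 → 1451; 60–74 − 420 → 8882
Giving 1451 / 1452 / 5778 / 9405 / 8882 / 11325.
Scenario B total after 2 periods: 38293
Difference B − A = 38293 − 37289 = 1004

1004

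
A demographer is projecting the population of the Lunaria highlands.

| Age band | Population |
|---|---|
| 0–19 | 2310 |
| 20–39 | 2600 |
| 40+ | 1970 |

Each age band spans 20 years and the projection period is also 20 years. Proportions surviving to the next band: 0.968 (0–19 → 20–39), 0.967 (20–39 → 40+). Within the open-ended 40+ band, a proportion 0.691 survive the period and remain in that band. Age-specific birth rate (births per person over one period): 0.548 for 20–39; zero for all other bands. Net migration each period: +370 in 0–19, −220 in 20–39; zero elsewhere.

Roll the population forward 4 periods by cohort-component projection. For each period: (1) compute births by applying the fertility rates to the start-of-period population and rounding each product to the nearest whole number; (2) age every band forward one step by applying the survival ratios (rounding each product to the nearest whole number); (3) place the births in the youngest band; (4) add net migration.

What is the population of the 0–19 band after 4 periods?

Period 1.
Births: 2600 × 0.548 = 1425
20–39: 2310 × 0.968 = 2236
40+: 2600 × 0.967 + 1970 × 0.691 = 2514 + 1361 = 3875
Net migration: 0–19 + 370 → 1795; 20–39 − 220 → 2016
Population now: 0–19=1795, 20–39=2016, 40+=3875
Period 2.
Births: 2016 × 0.548 = 1105
20–39: 1795 × 0.968 = 1738
40+: 2016 × 0.967 + 3875 × 0.691 = 1949 + 2678 = 4627
Net migration: 0–19 + 370 → 1475; 20–39 − 220 → 1518
Population now: 0–19=1475, 20–39=1518, 40+=4627
Period 3.
Births: 1518 × 0.548 = 832
20–39: 1475 × 0.968 = 1428
40+: 1518 × 0.967 + 4627 × 0.691 = 1468 + 3197 = 4665
Net migration: 0–19 + 370 → 1202; 20–39 − 220 → 1208
Population now: 0–19=1202, 20–39=1208, 40+=4665
Period 4.
Births: 1208 × 0.548 = 662
20–39: 1202 × 0.968 = 1164
40+: 1208 × 0.967 + 4665 × 0.691 = 1168 + 3224 = 4392
Net migration: 0–19 + 370 → 1032; 20–39 − 220 → 944
Population now: 0–19=1032, 20–39=944, 40+=4392

1032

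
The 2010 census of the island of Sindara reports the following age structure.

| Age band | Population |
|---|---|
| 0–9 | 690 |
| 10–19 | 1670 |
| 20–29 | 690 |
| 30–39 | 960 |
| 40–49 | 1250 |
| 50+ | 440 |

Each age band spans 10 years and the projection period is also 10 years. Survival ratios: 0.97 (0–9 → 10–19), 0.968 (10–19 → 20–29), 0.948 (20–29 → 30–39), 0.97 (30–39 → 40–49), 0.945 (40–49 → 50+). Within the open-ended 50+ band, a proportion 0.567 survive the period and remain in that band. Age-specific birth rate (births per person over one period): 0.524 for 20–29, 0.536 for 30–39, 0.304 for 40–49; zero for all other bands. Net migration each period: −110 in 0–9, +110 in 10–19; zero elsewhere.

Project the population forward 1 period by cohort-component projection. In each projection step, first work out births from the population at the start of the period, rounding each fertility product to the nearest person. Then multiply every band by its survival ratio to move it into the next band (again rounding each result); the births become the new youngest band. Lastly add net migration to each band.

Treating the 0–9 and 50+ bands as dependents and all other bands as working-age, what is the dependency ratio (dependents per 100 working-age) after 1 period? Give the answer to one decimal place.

64.7

Call the groups 1 to 6, youngest first.
— Period 1 —
Births: 690 * 0.524 = 362 ; 960 * 0.536 = 515 ; 1250 * 0.304 = 380 ⇒ total 1257
Group 2: 690 * 0.97 = 669
Group 3: 1670 * 0.968 = 1617
Group 4: 690 * 0.948 = 654
Group 5: 960 * 0.97 = 931
Group 6: 1250 * 0.945 + 440 * 0.567 = 1181 + 249 = 1430
Net migration: Group 1 − 110 → 1147; Group 2 + 110 → 779
End of period: [1147, 779, 1617, 654, 931, 1430]
Dependents (band 0–9 + band 50+) = 1147 + 1430 = 2577; working-age = 3981; ratio = 2577/3981 × 100 = 64.7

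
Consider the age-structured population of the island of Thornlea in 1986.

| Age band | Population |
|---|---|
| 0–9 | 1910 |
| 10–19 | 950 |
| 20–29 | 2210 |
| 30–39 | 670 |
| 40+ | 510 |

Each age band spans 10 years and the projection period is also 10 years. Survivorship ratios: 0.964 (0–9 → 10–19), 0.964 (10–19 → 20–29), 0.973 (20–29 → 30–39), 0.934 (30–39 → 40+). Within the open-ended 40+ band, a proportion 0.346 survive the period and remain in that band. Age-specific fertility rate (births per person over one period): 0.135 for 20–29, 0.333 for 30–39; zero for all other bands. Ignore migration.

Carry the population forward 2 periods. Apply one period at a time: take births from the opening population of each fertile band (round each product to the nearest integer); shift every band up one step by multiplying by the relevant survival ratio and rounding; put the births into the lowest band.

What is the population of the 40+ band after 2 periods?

Let band 1 be 0–9 through band 5 = 40+.
— Period 1 —
Births: 2210 × 0.135 = 298, 670 × 0.333 = 223 → 521
Band 2: 1910 × 0.964 = 1841
Band 3: 950 × 0.964 = 916
Band 4: 2210 × 0.973 = 2150
Band 5: 670 × 0.934 + 510 × 0.346 = 626 + 176 = 802
→ [521, 1841, 916, 2150, 802]
— Period 2 —
Births: 916 × 0.135 = 124, 2150 × 0.333 = 716 → 840
Band 2: 521 × 0.964 = 502
Band 3: 1841 × 0.964 = 1775
Band 4: 916 × 0.973 = 891
Band 5: 2150 × 0.934 + 802 × 0.346 = 2008 + 277 = 2285
→ [840, 502, 1775, 891, 2285]

2285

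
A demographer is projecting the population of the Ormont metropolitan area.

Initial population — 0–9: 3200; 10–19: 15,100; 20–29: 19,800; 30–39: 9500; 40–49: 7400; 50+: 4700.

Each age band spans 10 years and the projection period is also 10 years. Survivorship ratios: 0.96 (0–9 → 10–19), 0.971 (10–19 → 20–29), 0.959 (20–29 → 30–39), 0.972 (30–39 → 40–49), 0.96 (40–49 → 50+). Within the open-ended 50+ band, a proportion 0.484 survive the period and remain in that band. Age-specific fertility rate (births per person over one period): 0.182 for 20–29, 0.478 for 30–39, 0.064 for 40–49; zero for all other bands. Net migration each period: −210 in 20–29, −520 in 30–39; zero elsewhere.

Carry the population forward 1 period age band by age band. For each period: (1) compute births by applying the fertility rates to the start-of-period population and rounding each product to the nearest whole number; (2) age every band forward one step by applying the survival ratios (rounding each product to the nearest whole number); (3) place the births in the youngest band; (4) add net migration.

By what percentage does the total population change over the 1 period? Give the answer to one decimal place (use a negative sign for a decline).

5.9

— Period 1 —
Births: 19800 × 0.182 = 3604  |  9500 × 0.478 = 4541  |  7400 × 0.064 = 474 → total 8619
10–19: 3200 × 0.96 = 3072
20–29: 15100 × 0.971 = 14662
30–39: 19800 × 0.959 = 18988
40–49: 9500 × 0.972 = 9234
50+: 7400 × 0.96 + 4700 × 0.484 = 7104 + 2275 = 9379
Net migration: 20–29 − 210 → 14452; 30–39 − 520 → 18468
→ [8619, 3072, 14452, 18468, 9234, 9379]
Total: 59700 → 63224; change = 3524; percentage change = 5.9%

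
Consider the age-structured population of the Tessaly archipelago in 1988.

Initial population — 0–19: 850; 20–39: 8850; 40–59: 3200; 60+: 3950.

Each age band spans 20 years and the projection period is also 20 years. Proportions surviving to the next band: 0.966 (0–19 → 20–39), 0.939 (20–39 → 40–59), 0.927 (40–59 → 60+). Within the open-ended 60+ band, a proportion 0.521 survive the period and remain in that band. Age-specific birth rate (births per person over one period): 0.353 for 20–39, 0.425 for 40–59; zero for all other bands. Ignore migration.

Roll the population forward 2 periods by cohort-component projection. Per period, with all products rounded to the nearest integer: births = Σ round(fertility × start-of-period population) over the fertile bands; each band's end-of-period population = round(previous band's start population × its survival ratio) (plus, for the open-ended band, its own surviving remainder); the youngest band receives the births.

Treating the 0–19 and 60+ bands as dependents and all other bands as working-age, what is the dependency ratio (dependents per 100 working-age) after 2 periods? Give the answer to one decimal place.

After projecting period 1:
Births: 8850 * 0.353 = 3124 ; 3200 * 0.425 = 1360 → 4484
20–39: 850 * 0.966 = 821
40–59: 8850 * 0.939 = 8310
60+: 3200 * 0.927 + 3950 * 0.521 = 2966 + 2058 = 5024
End of period: [4484, 821, 8310, 5024]
After projecting period 2:
Births: 821 * 0.353 = 290 ; 8310 * 0.425 = 3532 → 3822
20–39: 4484 * 0.966 = 4332
40–59: 821 * 0.939 = 771
60+: 8310 * 0.927 + 5024 * 0.521 = 7703 + 2618 = 10321
End of period: [3822, 4332, 771, 10321]
Dependents (band 0–19 + band 60+) = 3822 + 10321 = 14143; working-age = 5103; ratio = 14143/5103 × 100 = 277.2

277.2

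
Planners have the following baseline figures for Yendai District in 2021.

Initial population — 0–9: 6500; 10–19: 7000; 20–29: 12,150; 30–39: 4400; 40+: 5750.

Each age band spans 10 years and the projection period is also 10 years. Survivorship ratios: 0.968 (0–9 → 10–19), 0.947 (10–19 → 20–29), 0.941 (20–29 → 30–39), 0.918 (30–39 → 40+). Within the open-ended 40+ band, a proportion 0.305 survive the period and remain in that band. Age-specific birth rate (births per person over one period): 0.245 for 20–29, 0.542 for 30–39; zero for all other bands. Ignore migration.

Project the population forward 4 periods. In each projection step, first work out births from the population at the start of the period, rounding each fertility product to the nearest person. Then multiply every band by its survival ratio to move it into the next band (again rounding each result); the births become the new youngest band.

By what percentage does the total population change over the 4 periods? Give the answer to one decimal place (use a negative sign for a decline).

-19.7

Numbering the bands 1..5 from youngest to oldest:
— Period 1 —
Births: 12150 × 0.245 = 2977 ; 4400 × 0.542 = 2385 → total 5362
Band 2: 6500 × 0.968 = 6292
Band 3: 7000 × 0.947 = 6629
Band 4: 12150 × 0.941 = 11433
Band 5: 4400 × 0.918 + 5750 × 0.305 = 4039 + 1754 = 5793
→ [5362, 6292, 6629, 11433, 5793]
— Period 2 —
Births: 6629 × 0.245 = 1624 ; 11433 × 0.542 = 6197 → total 7821
Band 2: 5362 × 0.968 = 5190
Band 3: 6292 × 0.947 = 5959
Band 4: 6629 × 0.941 = 6238
Band 5: 11433 × 0.918 + 5793 × 0.305 = 10495 + 1767 = 12262
→ [7821, 5190, 5959, 6238, 12262]
— Period 3 —
Births: 5959 × 0.245 = 1460 ; 6238 × 0.542 = 3381 → total 4841
Band 2: 7821 × 0.968 = 7571
Band 3: 5190 × 0.947 = 4915
Band 4: 5959 × 0.941 = 5607
Band 5: 6238 × 0.918 + 12262 × 0.305 = 5726 + 3740 = 9466
→ [4841, 7571, 4915, 5607, 9466]
— Period 4 —
Births: 4915 × 0.245 = 1204 ; 5607 × 0.542 = 3039 → total 4243
Band 2: 4841 × 0.968 = 4686
Band 3: 7571 × 0.947 = 7170
Band 4: 4915 × 0.941 = 4625
Band 5: 5607 × 0.918 + 9466 × 0.305 = 5147 + 2887 = 8034
→ [4243, 4686, 7170, 4625, 8034]
Total: 35800 → 28758; change = -7042; percentage change = -19.7%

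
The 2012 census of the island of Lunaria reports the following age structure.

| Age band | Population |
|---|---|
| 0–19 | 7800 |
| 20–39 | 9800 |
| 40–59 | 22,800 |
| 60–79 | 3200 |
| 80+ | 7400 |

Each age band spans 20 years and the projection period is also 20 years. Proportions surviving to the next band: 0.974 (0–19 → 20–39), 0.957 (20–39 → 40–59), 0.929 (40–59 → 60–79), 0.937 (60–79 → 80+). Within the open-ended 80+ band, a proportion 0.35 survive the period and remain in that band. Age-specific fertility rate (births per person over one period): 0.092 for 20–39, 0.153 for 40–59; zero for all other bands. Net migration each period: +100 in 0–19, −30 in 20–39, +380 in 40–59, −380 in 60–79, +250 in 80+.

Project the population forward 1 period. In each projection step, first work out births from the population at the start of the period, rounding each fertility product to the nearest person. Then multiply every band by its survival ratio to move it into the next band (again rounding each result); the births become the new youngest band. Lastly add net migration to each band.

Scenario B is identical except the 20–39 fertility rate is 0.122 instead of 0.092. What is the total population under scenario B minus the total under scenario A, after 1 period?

294

Let group 1 be 0–19 through group 5 = 80+.
Period 1.
Births: 9800 * 0.092 = 902, 22800 * 0.153 = 3488 → total 4390
Group 2: 7800 * 0.974 = 7597
Group 3: 9800 * 0.957 = 9379
Group 4: 22800 * 0.929 = 21181
Group 5: 3200 * 0.937 + 7400 * 0.35 = 2998 + 2590 = 5588
Net migration: Group 1 + 100 → 4490; Group 2 − 30 → 7567; Group 3 + 380 → 9759; Group 4 − 380 → 20801; Group 5 + 250 → 5838
End of period: [4490, 7567, 9759, 20801, 5838]
Scenario A total after 1 period: 48455
Scenario B projection —
Period 1.
Births: 9800 * 0.122 = 1196, 22800 * 0.153 = 3488 → total 4684
Group 2: 7800 * 0.974 = 7597
Group 3: 9800 * 0.957 = 9379
Group 4: 22800 * 0.929 = 21181
Group 5: 3200 * 0.937 + 7400 * 0.35 = 2998 + 2590 = 5588
Net migration: Group 1 + 100 → 4784; Group 2 − 30 → 7567; Group 3 + 380 → 9759; Group 4 − 380 → 20801; Group 5 + 250 → 5838
End of period: [4784, 7567, 9759, 20801, 5838]
Scenario B total after 1 period: 48749
Difference B − A = 48749 − 48455 = 294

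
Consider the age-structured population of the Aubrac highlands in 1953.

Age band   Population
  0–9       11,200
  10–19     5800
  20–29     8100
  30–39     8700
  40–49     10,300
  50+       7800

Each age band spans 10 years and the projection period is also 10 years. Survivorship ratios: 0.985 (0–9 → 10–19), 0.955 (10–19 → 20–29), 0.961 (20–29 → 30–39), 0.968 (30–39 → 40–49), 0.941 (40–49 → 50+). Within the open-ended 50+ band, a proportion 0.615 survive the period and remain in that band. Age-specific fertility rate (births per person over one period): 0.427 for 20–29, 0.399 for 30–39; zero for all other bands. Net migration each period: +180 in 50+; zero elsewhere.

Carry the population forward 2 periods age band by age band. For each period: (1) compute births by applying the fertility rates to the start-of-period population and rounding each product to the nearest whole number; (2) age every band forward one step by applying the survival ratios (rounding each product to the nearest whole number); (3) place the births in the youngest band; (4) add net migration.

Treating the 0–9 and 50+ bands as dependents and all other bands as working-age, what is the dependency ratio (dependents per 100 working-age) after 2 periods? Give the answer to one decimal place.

74.8

Let band 1 be 0–9 through band 6 = 50+.
— Period 1 —
Births: 8100 × 0.427 = 3459 ; 8700 × 0.399 = 3471 — total 6930
Band 2: 11200 × 0.985 = 11032
Band 3: 5800 × 0.955 = 5539
Band 4: 8100 × 0.961 = 7784
Band 5: 8700 × 0.968 = 8422
Band 6: 10300 × 0.941 + 7800 × 0.615 = 9692 + 4797 = 14489
Net migration: Band 6 + 180 → 14669
→ [6930, 11032, 5539, 7784, 8422, 14669]
— Period 2 —
Births: 5539 × 0.427 = 2365 ; 7784 × 0.399 = 3106 — total 5471
Band 2: 6930 × 0.985 = 6826
Band 3: 11032 × 0.955 = 10536
Band 4: 5539 × 0.961 = 5323
Band 5: 7784 × 0.968 = 7535
Band 6: 8422 × 0.941 + 14669 × 0.615 = 7925 + 9021 = 16946
Net migration: Band 6 + 180 → 17126
→ [5471, 6826, 10536, 5323, 7535, 17126]
Dependents (band 0–9 + band 50+) = 5471 + 17126 = 22597; working-age = 30220; ratio = 22597/30220 × 100 = 74.8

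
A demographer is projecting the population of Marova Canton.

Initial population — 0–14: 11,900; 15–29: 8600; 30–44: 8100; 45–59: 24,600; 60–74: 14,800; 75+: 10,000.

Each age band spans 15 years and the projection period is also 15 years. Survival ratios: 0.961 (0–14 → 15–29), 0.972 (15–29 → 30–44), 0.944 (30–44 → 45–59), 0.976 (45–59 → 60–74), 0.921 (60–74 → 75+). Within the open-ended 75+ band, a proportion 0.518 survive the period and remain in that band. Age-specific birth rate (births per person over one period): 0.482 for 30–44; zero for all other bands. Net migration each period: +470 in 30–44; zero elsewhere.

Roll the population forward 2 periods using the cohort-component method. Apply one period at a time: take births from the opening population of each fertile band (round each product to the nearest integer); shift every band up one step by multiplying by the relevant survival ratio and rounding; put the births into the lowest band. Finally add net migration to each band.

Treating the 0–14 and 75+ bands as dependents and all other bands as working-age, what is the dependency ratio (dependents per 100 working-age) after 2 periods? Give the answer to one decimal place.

116.0

After projecting period 1:
Births: 8100 × 0.482 = 3904
15–29: 11900 × 0.961 = 11436
30–44: 8600 × 0.972 = 8359
45–59: 8100 × 0.944 = 7646
60–74: 24600 × 0.976 = 24010
75+: 14800 × 0.921 + 10000 × 0.518 = 13631 + 5180 = 18811
Net migration: 30–44 + 470 → 8829
→ [3904, 11436, 8829, 7646, 24010, 18811]
After projecting period 2:
Births: 8829 × 0.482 = 4256
15–29: 3904 × 0.961 = 3752
30–44: 11436 × 0.972 = 11116
45–59: 8829 × 0.944 = 8335
60–74: 7646 × 0.976 = 7462
75+: 24010 × 0.921 + 18811 × 0.518 = 22113 + 9744 = 31857
Net migration: 30–44 + 470 → 11586
→ [4256, 3752, 11586, 8335, 7462, 31857]
Dependents (band 0–14 + band 75+) = 4256 + 31857 = 36113; working-age = 31135; ratio = 36113/31135 × 100 = 116.0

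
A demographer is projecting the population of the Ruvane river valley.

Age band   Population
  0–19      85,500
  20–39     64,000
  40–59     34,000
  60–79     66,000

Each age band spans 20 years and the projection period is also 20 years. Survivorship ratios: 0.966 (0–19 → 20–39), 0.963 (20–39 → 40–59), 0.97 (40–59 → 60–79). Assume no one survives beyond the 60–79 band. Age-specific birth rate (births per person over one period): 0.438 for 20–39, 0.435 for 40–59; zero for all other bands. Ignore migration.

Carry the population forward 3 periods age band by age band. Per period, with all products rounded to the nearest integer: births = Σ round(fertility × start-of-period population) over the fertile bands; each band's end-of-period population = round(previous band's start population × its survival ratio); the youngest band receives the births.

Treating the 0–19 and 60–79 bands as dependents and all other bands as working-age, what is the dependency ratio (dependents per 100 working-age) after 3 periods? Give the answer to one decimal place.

— Period 1 —
Births: 64000 × 0.438 = 28032  |  34000 × 0.435 = 14790 → 42822
20–39: 85500 × 0.966 = 82593
40–59: 64000 × 0.963 = 61632
60–79: 34000 × 0.97 = 32980
→ [42822, 82593, 61632, 32980]
— Period 2 —
Births: 82593 × 0.438 = 36176  |  61632 × 0.435 = 26810 → 62986
20–39: 42822 × 0.966 = 41366
40–59: 82593 × 0.963 = 79537
60–79: 61632 × 0.97 = 59783
→ [62986, 41366, 79537, 59783]
— Period 3 —
Births: 41366 × 0.438 = 18118  |  79537 × 0.435 = 34599 → 52717
20–39: 62986 × 0.966 = 60844
40–59: 41366 × 0.963 = 39835
60–79: 79537 × 0.97 = 77151
→ [52717, 60844, 39835, 77151]
Dependents (band 0–19 + band 60–79) = 52717 + 77151 = 129868; working-age = 100679; ratio = 129868/100679 × 100 = 129.0

129.0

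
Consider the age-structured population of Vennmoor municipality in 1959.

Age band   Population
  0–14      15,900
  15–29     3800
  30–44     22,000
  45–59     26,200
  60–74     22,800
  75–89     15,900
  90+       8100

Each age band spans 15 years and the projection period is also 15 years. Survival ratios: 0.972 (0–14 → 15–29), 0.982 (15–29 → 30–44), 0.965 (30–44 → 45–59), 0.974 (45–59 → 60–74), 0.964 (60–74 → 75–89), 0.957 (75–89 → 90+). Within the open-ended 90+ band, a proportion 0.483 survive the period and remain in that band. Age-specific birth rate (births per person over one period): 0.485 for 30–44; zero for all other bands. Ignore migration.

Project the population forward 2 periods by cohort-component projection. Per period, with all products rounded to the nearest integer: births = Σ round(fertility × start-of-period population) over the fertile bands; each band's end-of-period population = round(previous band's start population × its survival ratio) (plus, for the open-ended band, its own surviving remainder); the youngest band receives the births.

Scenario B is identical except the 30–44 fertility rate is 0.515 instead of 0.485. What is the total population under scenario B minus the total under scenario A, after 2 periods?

(Bands numbered youngest = 1 to oldest = 7.)
Period 1:
Births: 22000 × 0.485 = 10670
Band 2: 15900 × 0.972 = 15455
Band 3: 3800 × 0.982 = 3732
Band 4: 22000 × 0.965 = 21230
Band 5: 26200 × 0.974 = 25519
Band 6: 22800 × 0.964 = 21979
Band 7: 15900 × 0.957 + 8100 × 0.483 = 15216 + 3912 = 19128
→ [10670, 15455, 3732, 21230, 25519, 21979, 19128]
Period 2:
Births: 3732 × 0.485 = 1810
Band 2: 10670 × 0.972 = 10371
Band 3: 15455 × 0.982 = 15177
Band 4: 3732 × 0.965 = 3601
Band 5: 21230 × 0.974 = 20678
Band 6: 25519 × 0.964 = 24600
Band 7: 21979 × 0.957 + 19128 × 0.483 = 21034 + 9239 = 30273
→ [1810, 10371, 15177, 3601, 20678, 24600, 30273]
Scenario A total after 2 periods: 106510
Scenario B projection —
Period 1:
Births: 22000 × 0.515 = 11330
Band 2: 15900 × 0.972 = 15455
Band 3: 3800 × 0.982 = 3732
Band 4: 22000 × 0.965 = 21230
Band 5: 26200 × 0.974 = 25519
Band 6: 22800 × 0.964 = 21979
Band 7: 15900 × 0.957 + 8100 × 0.483 = 15216 + 3912 = 19128
→ [11330, 15455, 3732, 21230, 25519, 21979, 19128]
Period 2:
Births: 3732 × 0.515 = 1922
Band 2: 11330 × 0.972 = 11013
Band 3: 15455 × 0.982 = 15177
Band 4: 3732 × 0.965 = 3601
Band 5: 21230 × 0.974 = 20678
Band 6: 25519 × 0.964 = 24600
Band 7: 21979 × 0.957 + 19128 × 0.483 = 21034 + 9239 = 30273
→ [1922, 11013, 15177, 3601, 20678, 24600, 30273]
Scenario B total after 2 periods: 107264
Difference B − A = 107264 − 106510 = 754

754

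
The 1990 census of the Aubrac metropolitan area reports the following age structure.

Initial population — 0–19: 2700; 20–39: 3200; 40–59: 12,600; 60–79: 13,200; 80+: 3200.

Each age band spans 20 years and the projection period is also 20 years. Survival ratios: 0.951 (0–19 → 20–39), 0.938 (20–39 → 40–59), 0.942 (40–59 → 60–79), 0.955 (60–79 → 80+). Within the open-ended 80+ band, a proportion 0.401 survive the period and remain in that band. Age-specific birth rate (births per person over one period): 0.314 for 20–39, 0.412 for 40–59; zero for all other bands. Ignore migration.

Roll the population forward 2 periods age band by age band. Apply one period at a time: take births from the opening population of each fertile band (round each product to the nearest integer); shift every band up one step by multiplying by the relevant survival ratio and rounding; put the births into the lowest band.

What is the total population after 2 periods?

Call the groups 1 to 5, youngest first.
[period 1]
Births: 3200 * 0.314 = 1005 ; 12600 * 0.412 = 5191 — total 6196
Group 2: 2700 * 0.951 = 2568
Group 3: 3200 * 0.938 = 3002
Group 4: 12600 * 0.942 = 11869
Group 5: 13200 * 0.955 + 3200 * 0.401 = 12606 + 1283 = 13889
End of period: [6196, 2568, 3002, 11869, 13889]
[period 2]
Births: 2568 * 0.314 = 806 ; 3002 * 0.412 = 1237 — total 2043
Group 2: 6196 * 0.951 = 5892
Group 3: 2568 * 0.938 = 2409
Group 4: 3002 * 0.942 = 2828
Group 5: 11869 * 0.955 + 13889 * 0.401 = 11335 + 5569 = 16904
End of period: [2043, 5892, 2409, 2828, 16904]
Total after period 2: 2043 + 5892 + 2409 + 2828 + 16904 = 30076

30076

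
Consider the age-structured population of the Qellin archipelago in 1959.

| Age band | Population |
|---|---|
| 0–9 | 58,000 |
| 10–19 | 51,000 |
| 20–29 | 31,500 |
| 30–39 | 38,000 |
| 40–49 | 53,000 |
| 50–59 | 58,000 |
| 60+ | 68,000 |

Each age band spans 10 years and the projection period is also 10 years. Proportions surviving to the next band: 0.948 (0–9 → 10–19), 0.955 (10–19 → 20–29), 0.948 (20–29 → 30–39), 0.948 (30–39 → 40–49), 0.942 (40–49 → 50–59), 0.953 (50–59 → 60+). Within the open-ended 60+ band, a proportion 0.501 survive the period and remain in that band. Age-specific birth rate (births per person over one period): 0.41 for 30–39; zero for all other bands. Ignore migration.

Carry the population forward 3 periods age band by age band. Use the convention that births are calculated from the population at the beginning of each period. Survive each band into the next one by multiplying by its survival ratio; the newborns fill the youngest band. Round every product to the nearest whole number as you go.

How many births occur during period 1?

Let band 1 be 0–9 through band 7 = 60+.
Period 1:
Births: 38000 * 0.41 = 15580
Band 2: 58000 * 0.948 = 54984
Band 3: 51000 * 0.955 = 48705
Band 4: 31500 * 0.948 = 29862
Band 5: 38000 * 0.948 = 36024
Band 6: 53000 * 0.942 = 49926
Band 7: 58000 * 0.953 + 68000 * 0.501 = 55274 + 34068 = 89342
End of period: [15580, 54984, 48705, 29862, 36024, 49926, 89342]

15580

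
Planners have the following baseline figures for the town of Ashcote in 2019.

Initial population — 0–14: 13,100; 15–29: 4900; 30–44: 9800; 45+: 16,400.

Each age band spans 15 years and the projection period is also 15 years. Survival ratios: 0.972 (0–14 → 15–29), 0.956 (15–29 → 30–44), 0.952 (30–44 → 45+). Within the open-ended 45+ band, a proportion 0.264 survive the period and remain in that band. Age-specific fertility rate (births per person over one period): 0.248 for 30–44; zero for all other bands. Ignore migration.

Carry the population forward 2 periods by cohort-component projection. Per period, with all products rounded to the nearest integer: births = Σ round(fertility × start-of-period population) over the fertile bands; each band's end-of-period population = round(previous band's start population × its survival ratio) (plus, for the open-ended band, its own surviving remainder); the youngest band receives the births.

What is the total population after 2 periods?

23762

[period 1]
Births: 9800 * 0.248 = 2430
15–29: 13100 * 0.972 = 12733
30–44: 4900 * 0.956 = 4684
45+: 9800 * 0.952 + 16400 * 0.264 = 9330 + 4330 = 13660
Giving 2430 / 12733 / 4684 / 13660.
[period 2]
Births: 4684 * 0.248 = 1162
15–29: 2430 * 0.972 = 2362
30–44: 12733 * 0.956 = 12173
45+: 4684 * 0.952 + 13660 * 0.264 = 4459 + 3606 = 8065
Giving 1162 / 2362 / 12173 / 8065.
Total after period 2: 1162 + 2362 + 12173 + 8065 = 23762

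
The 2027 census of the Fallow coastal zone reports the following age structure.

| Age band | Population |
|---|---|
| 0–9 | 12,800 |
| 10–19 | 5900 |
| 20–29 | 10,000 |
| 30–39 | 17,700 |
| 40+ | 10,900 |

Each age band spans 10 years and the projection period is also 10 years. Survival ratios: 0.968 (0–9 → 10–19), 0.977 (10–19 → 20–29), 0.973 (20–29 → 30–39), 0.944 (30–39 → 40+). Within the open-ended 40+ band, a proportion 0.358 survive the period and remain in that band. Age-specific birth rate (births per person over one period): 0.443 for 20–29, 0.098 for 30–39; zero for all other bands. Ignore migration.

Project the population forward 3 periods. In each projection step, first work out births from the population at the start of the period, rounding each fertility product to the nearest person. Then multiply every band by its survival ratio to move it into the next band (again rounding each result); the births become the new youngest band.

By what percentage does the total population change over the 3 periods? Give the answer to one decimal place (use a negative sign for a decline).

Call the bands 1 to 5, youngest first.
Period 1:
Births: 10000 * 0.443 = 4430 ; 17700 * 0.098 = 1735 ⇒ total 6165
Band 2: 12800 * 0.968 = 12390
Band 3: 5900 * 0.977 = 5764
Band 4: 10000 * 0.973 = 9730
Band 5: 17700 * 0.944 + 10900 * 0.358 = 16709 + 3902 = 20611
Population now: 0–9=6165, 10–19=12390, 20–29=5764, 30–39=9730, 40+=20611
Period 2:
Births: 5764 * 0.443 = 2553 ; 9730 * 0.098 = 954 ⇒ total 3507
Band 2: 6165 * 0.968 = 5968
Band 3: 12390 * 0.977 = 12105
Band 4: 5764 * 0.973 = 5608
Band 5: 9730 * 0.944 + 20611 * 0.358 = 9185 + 7379 = 16564
Population now: 0–9=3507, 10–19=5968, 20–29=12105, 30–39=5608, 40+=16564
Period 3:
Births: 12105 * 0.443 = 5363 ; 5608 * 0.098 = 550 ⇒ total 5913
Band 2: 3507 * 0.968 = 3395
Band 3: 5968 * 0.977 = 5831
Band 4: 12105 * 0.973 = 11778
Band 5: 5608 * 0.944 + 16564 * 0.358 = 5294 + 5930 = 11224
Population now: 0–9=5913, 10–19=3395, 20–29=5831, 30–39=11778, 40+=11224
Total: 57300 → 38141; change = -19159; percentage change = -33.4%

-33.4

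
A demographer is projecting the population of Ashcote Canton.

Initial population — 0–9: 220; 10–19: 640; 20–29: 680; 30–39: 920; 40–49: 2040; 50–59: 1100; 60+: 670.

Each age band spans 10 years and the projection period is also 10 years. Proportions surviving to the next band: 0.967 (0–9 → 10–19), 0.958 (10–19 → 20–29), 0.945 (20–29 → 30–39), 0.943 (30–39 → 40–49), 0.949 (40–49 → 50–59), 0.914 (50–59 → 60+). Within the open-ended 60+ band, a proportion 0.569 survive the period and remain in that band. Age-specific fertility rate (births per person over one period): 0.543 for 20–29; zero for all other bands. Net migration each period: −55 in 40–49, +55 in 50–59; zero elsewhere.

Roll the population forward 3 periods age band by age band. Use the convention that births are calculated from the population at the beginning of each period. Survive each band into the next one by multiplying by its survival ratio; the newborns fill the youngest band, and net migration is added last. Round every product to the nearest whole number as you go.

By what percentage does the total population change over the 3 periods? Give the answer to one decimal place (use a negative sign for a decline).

-31.8

Let group 1 be 0–9 through group 7 = 60+.
[period 1]
Births: 680 × 0.543 = 369
Group 2: 220 × 0.967 = 213
Group 3: 640 × 0.958 = 613
Group 4: 680 × 0.945 = 643
Group 5: 920 × 0.943 = 868
Group 6: 2040 × 0.949 = 1936
Group 7: 1100 × 0.914 + 670 × 0.569 = 1005 + 381 = 1386
Net migration: Group 5 − 55 → 813; Group 6 + 55 → 1991
End of period: [369, 213, 613, 643, 813, 1991, 1386]
[period 2]
Births: 613 × 0.543 = 333
Group 2: 369 × 0.967 = 357
Group 3: 213 × 0.958 = 204
Group 4: 613 × 0.945 = 579
Group 5: 643 × 0.943 = 606
Group 6: 813 × 0.949 = 772
Group 7: 1991 × 0.914 + 1386 × 0.569 = 1820 + 789 = 2609
Net migration: Group 5 − 55 → 551; Group 6 + 55 → 827
End of period: [333, 357, 204, 579, 551, 827, 2609]
[period 3]
Births: 204 × 0.543 = 111
Group 2: 333 × 0.967 = 322
Group 3: 357 × 0.958 = 342
Group 4: 204 × 0.945 = 193
Group 5: 579 × 0.943 = 546
Group 6: 551 × 0.949 = 523
Group 7: 827 × 0.914 + 2609 × 0.569 = 756 + 1485 = 2241
Net migration: Group 5 − 55 → 491; Group 6 + 55 → 578
End of period: [111, 322, 342, 193, 491, 578, 2241]
Total: 6270 → 4278; change = -1992; percentage change = -31.8%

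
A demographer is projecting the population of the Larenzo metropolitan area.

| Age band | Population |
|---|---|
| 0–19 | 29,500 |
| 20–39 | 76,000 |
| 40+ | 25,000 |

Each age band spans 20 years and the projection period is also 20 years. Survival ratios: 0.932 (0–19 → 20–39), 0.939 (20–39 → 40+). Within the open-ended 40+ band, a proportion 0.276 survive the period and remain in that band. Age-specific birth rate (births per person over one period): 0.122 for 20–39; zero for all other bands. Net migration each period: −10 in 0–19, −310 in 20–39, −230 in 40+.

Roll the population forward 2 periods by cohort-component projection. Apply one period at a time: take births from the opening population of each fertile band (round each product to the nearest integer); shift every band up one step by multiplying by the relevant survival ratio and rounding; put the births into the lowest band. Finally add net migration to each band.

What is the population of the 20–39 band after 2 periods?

After projecting period 1:
Births: 76000 × 0.122 = 9272
20–39: 29500 × 0.932 = 27494
40+: 76000 × 0.939 + 25000 × 0.276 = 71364 + 6900 = 78264
Net migration: 0–19 − 10 → 9262; 20–39 − 310 → 27184; 40+ − 230 → 78034
Giving 9262 / 27184 / 78034.
After projecting period 2:
Births: 27184 × 0.122 = 3316
20–39: 9262 × 0.932 = 8632
40+: 27184 × 0.939 + 78034 × 0.276 = 25526 + 21537 = 47063
Net migration: 0–19 − 10 → 3306; 20–39 − 310 → 8322; 40+ − 230 → 46833
Giving 3306 / 8322 / 46833.

8322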